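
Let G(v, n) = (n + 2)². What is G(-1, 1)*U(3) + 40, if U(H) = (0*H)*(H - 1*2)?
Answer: 40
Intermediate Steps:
G(v, n) = (2 + n)²
U(H) = 0 (U(H) = 0*(H - 2) = 0*(-2 + H) = 0)
G(-1, 1)*U(3) + 40 = (2 + 1)²*0 + 40 = 3²*0 + 40 = 9*0 + 40 = 0 + 40 = 40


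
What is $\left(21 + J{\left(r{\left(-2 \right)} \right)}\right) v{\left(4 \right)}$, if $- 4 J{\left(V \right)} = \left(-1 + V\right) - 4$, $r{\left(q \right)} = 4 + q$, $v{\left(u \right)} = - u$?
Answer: $-87$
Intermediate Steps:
$J{\left(V \right)} = \frac{5}{4} - \frac{V}{4}$ ($J{\left(V \right)} = - \frac{\left(-1 + V\right) - 4}{4} = - \frac{-5 + V}{4} = \frac{5}{4} - \frac{V}{4}$)
$\left(21 + J{\left(r{\left(-2 \right)} \right)}\right) v{\left(4 \right)} = \left(21 + \left(\frac{5}{4} - \frac{4 - 2}{4}\right)\right) \left(\left(-1\right) 4\right) = \left(21 + \left(\frac{5}{4} - \frac{1}{2}\right)\right) \left(-4\right) = \left(21 + \frac{3}{4}\right) \left(-4\right) = \frac{87}{4} \left(-4\right) = -87$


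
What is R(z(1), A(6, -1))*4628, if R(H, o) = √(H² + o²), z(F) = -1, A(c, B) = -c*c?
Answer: 4628*√1297 ≈ 1.6667e+5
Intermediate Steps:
A(c, B) = -c²
R(z(1), A(6, -1))*4628 = √((-1)² + (-1*6²)²)*4628 = √(1 + (-1*36)²)*4628 = √(1 + (-36)²)*4628 = √(1 + 1296)*4628 = √1297*4628 = 4628*√1297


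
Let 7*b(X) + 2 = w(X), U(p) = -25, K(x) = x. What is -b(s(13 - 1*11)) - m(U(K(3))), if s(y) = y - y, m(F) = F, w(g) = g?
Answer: 177/7 ≈ 25.286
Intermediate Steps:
s(y) = 0
b(X) = -2/7 + X/7
-b(s(13 - 1*11)) - m(U(K(3))) = -(-2/7 + (1/7)*0) - 1*(-25) = -(-2/7 + 0) + 25 = -1*(-2/7) + 25 = 2/7 + 25 = 177/7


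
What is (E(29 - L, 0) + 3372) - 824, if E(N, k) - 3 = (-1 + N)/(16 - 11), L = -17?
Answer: 2560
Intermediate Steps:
E(N, k) = 14/5 + N/5 (E(N, k) = 3 + (-1 + N)/(16 - 11) = 3 + (-1 + N)/5 = 3 + (-1 + N)*(⅕) = 3 + (-⅕ + N/5) = 14/5 + N/5)
(E(29 - L, 0) + 3372) - 824 = ((14/5 + (29 - 1*(-17))/5) + 3372) - 824 = ((14/5 + (29 + 17)/5) + 3372) - 824 = ((14/5 + (⅕)*46) + 3372) - 824 = ((14/5 + 46/5) + 3372) - 824 = (12 + 3372) - 824 = 3384 - 824 = 2560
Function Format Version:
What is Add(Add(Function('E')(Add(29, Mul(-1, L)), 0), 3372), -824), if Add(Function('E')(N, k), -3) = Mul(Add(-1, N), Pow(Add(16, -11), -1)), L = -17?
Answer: 2560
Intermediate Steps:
Function('E')(N, k) = Add(Rational(14, 5), Mul(Rational(1, 5), N)) (Function('E')(N, k) = Add(3, Mul(Add(-1, N), Pow(Add(16, -11), -1))) = Add(3, Mul(Add(-1, N), Pow(5, -1))) = Add(3, Mul(Add(-1, N), Rational(1, 5))) = Add(3, Add(Rational(-1, 5), Mul(Rational(1, 5), N))) = Add(Rational(14, 5), Mul(Rational(1, 5), N)))
Add(Add(Function('E')(Add(29, Mul(-1, L)), 0), 3372), -824) = Add(Add(Add(Rational(14, 5), Mul(Rational(1, 5), Add(29, Mul(-1, -17)))), 3372), -824) = Add(Add(Add(Rational(14, 5), Mul(Rational(1, 5), Add(29, 17))), 3372), -824) = Add(Add(Add(Rational(14, 5), Mul(Rational(1, 5), 46)), 3372), -824) = Add(Add(Add(Rational(14, 5), Rational(46, 5)), 3372), -824) = Add(Add(12, 3372), -824) = Add(3384, -824) = 2560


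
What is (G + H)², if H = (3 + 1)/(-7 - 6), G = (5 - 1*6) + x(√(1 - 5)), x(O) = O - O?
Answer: 289/169 ≈ 1.7101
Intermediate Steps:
x(O) = 0
G = -1 (G = (5 - 1*6) + 0 = (5 - 6) + 0 = -1 + 0 = -1)
H = -4/13 (H = 4/(-13) = 4*(-1/13) = -4/13 ≈ -0.30769)
(G + H)² = (-1 - 4/13)² = (-17/13)² = 289/169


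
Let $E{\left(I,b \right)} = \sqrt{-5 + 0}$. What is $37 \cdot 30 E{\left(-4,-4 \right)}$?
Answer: $1110 i \sqrt{5} \approx 2482.0 i$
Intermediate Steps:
$E{\left(I,b \right)} = i \sqrt{5}$ ($E{\left(I,b \right)} = \sqrt{-5} = i \sqrt{5}$)
$37 \cdot 30 E{\left(-4,-4 \right)} = 37 \cdot 30 i \sqrt{5} = 1110 i \sqrt{5}$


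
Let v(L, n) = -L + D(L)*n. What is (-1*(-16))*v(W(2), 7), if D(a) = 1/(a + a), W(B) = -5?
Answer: 344/5 ≈ 68.800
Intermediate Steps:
D(a) = 1/(2*a)
v(L, n) = -L + n/(2*L) (v(L, n) = -L + (1/(2*L))*n = -L + n/(2*L))
(-1*(-16))*v(W(2), 7) = (-1*(-16))*(-1*(-5) + (1/2)*7/(-5)) = 16*(5 + (1/2)*7*(-1/5)) = 16*(5 - 7/10) = 16*(43/10) = 344/5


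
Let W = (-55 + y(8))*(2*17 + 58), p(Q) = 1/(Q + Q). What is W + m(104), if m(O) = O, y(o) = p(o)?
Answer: -19801/4 ≈ -4950.3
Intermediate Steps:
p(Q) = 1/(2*Q)
y(o) = 1/(2*o)
W = -20217/4 (W = (-55 + (½)/8)*(2*17 + 58) = (-55 + (½)*(⅛))*(34 + 58) = (-55 + 1/16)*92 = -879/16*92 = -20217/4 ≈ -5054.3)
W + m(104) = -20217/4 + 104 = -19801/4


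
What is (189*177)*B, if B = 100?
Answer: 3345300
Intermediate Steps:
(189*177)*B = (189*177)*100 = 33453*100 = 3345300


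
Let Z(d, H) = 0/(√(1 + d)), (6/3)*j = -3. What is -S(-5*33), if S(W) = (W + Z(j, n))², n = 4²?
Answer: -27225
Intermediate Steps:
j = -3/2 (j = (½)*(-3) = -3/2 ≈ -1.5000)
n = 16
Z(d, H) = 0 (Z(d, H) = 0/√(1 + d) = 0)
S(W) = W² (S(W) = (W + 0)² = W²)
-S(-5*33) = -(-5*33)² = -1*(-165)² = -1*27225 = -27225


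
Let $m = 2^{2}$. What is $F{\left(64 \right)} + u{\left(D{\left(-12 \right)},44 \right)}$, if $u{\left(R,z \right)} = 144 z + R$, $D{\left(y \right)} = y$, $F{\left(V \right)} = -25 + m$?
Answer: $6303$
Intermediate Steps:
$m = 4$
$F{\left(V \right)} = -21$ ($F{\left(V \right)} = -25 + 4 = -21$)
$u{\left(R,z \right)} = R + 144 z$
$F{\left(64 \right)} + u{\left(D{\left(-12 \right)},44 \right)} = -21 + \left(-12 + 144 \cdot 44\right) = -21 + \left(-12 + 6336\right) = -21 + 6324 = 6303$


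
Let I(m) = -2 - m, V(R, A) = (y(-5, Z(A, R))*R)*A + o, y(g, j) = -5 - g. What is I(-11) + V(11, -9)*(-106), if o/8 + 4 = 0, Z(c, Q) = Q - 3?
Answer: 3401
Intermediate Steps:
Z(c, Q) = -3 + Q
o = -32 (o = -32 + 8*0 = -32 + 0 = -32)
V(R, A) = -32 (V(R, A) = ((-5 - 1*(-5))*R)*A - 32 = ((-5 + 5)*R)*A - 32 = (0*R)*A - 32 = 0*A - 32 = 0 - 32 = -32)
I(-11) + V(11, -9)*(-106) = (-2 - 1*(-11)) - 32*(-106) = (-2 + 11) + 3392 = 9 + 3392 = 3401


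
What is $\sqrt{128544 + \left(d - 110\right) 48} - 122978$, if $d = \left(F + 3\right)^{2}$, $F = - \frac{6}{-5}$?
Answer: $-122978 + \frac{12 \sqrt{21547}}{5} \approx -1.2263 \cdot 10^{5}$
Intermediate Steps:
$F = \frac{6}{5}$ ($F = \left(-6\right) \left(- \frac{1}{5}\right) = \frac{6}{5} \approx 1.2$)
$d = \frac{441}{25}$ ($d = \left(\frac{6}{5} + 3\right)^{2} = \left(\frac{21}{5}\right)^{2} = \frac{441}{25} \approx 17.64$)
$\sqrt{128544 + \left(d - 110\right) 48} - 122978 = \sqrt{128544 + \left(\frac{441}{25} - 110\right) 48} - 122978 = \sqrt{128544 - \frac{110832}{25}} - 122978 = \sqrt{\frac{3102768}{25}} - 122978 = \frac{12 \sqrt{21547}}{5} - 122978 = -122978 + \frac{12 \sqrt{21547}}{5}$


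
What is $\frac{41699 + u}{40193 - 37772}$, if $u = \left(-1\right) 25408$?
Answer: $\frac{16291}{2421} \approx 6.729$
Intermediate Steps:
$u = -25408$
$\frac{41699 + u}{40193 - 37772} = \frac{41699 - 25408}{40193 - 37772} = \frac{16291}{2421}$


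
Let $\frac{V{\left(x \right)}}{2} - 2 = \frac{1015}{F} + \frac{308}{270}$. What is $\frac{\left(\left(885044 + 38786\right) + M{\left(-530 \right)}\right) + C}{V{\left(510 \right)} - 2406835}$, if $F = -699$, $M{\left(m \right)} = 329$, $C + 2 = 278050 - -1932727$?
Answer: $- \frac{98609348970}{75706888691} \approx -1.3025$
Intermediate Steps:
$C = 2210775$ ($C = -2 + \left(278050 - -1932727\right) = -2 + \left(278050 + 1932727\right) = -2 + 2210777 = 2210775$)
$V{\left(x \right)} = \frac{106234}{31455}$ ($V{\left(x \right)} = 4 + 2 \left(\frac{1015}{-699} + \frac{308}{270}\right) = 4 + 2 \left(1015 \left(- \frac{1}{699}\right) + 308 \cdot \frac{1}{270}\right) = 4 + 2 \left(- \frac{1015}{699} + \frac{154}{135}\right) = 4 + 2 \left(- \frac{9793}{31455}\right) = 4 - \frac{19586}{31455} = \frac{106234}{31455}$)
$\frac{\left(\left(885044 + 38786\right) + M{\left(-530 \right)}\right) + C}{V{\left(510 \right)} - 2406835} = \frac{\left(\left(885044 + 38786\right) + 329\right) + 2210775}{\frac{106234}{31455} - 2406835} = \frac{\left(923830 + 329\right) + 2210775}{- \frac{75706888691}{31455}} = \left(924159 + 2210775\right) \left(- \frac{31455}{75706888691}\right) = 3134934 \left(- \frac{31455}{75706888691}\right) = - \frac{98609348970}{75706888691}$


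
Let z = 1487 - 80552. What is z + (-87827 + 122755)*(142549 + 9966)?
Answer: 5326964855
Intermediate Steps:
z = -79065
z + (-87827 + 122755)*(142549 + 9966) = -79065 + (-87827 + 122755)*(142549 + 9966) = -79065 + 34928*152515 = -79065 + 5327043920 = 5326964855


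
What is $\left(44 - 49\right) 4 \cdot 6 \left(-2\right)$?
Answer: $240$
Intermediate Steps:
$\left(44 - 49\right) 4 \cdot 6 \left(-2\right) = - 5 \cdot 24 \left(-2\right) = \left(-5\right) \left(-48\right) = 240$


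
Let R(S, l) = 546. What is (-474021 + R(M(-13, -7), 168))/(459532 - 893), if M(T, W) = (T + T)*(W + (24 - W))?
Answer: -473475/458639 ≈ -1.0323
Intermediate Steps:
M(T, W) = 48*T (M(T, W) = (2*T)*24 = 48*T)
(-474021 + R(M(-13, -7), 168))/(459532 - 893) = (-474021 + 546)/(459532 - 893) = -473475/458639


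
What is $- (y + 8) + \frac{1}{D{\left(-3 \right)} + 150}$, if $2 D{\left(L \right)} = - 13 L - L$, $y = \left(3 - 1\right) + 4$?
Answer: $- \frac{2393}{171} \approx -13.994$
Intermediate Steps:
$y = 6$ ($y = 2 + 4 = 6$)
$D{\left(L \right)} = - 7 L$ ($D{\left(L \right)} = \frac{- 13 L - L}{2} = \frac{\left(-14\right) L}{2} = - 7 L$)
$- (y + 8) + \frac{1}{D{\left(-3 \right)} + 150} = - (6 + 8) + \frac{1}{\left(-7\right) \left(-3\right) + 150} = \left(-1\right) 14 + \frac{1}{21 + 150} = -14 + \frac{1}{171} = - \frac{2393}{171}$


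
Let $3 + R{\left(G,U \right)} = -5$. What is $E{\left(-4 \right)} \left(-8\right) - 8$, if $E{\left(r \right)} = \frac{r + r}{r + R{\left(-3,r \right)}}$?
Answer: $- \frac{40}{3} \approx -13.333$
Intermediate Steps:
$R{\left(G,U \right)} = -8$ ($R{\left(G,U \right)} = -3 - 5 = -8$)
$E{\left(r \right)} = \frac{2 r}{-8 + r}$ ($E{\left(r \right)} = \frac{r + r}{r - 8} = \frac{2 r}{-8 + r}$)
$E{\left(-4 \right)} \left(-8\right) - 8 = 2 \left(-4\right) \frac{1}{-8 - 4} \left(-8\right) - 8 = 2 \left(-4\right) \frac{1}{-12} \left(-8\right) - 8 = 2 \left(-4\right) \left(- \frac{1}{12}\right) \left(-8\right) - 8 = \frac{2}{3} \left(-8\right) - 8 = - \frac{16}{3} - 8 = - \frac{40}{3}$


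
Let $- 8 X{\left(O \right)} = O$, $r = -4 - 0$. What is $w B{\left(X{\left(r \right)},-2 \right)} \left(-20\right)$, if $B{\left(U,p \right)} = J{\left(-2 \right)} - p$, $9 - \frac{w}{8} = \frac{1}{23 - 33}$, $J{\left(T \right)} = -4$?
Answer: $2912$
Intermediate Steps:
$r = -4$ ($r = -4 + 0 = -4$)
$X{\left(O \right)} = - \frac{O}{8}$
$w = \frac{364}{5}$ ($w = 72 - \frac{8}{23 - 33} = 72 - \frac{8}{-10} = 72 - - \frac{4}{5} = 72 + \frac{4}{5} = \frac{364}{5} \approx 72.8$)
$B{\left(U,p \right)} = -4 - p$
$w B{\left(X{\left(r \right)},-2 \right)} \left(-20\right) = \frac{364 \left(-4 - -2\right)}{5} \left(-20\right) = \frac{364 \left(-4 + 2\right)}{5} \left(-20\right) = \frac{364}{5} \left(-2\right) \left(-20\right) = \left(- \frac{728}{5}\right) \left(-20\right) = 2912$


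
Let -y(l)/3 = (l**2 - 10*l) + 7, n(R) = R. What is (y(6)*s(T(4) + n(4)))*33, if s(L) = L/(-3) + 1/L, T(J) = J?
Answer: -34221/8 ≈ -4277.6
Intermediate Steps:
y(l) = -21 - 3*l**2 + 30*l (y(l) = -3*((l**2 - 10*l) + 7) = -3*(7 + l**2 - 10*l) = -21 - 3*l**2 + 30*l)
s(L) = 1/L - L/3 (s(L) = L*(-1/3) + 1/L = -L/3 + 1/L = 1/L - L/3)
(y(6)*s(T(4) + n(4)))*33 = ((-21 - 3*6**2 + 30*6)*(1/(4 + 4) - (4 + 4)/3))*33 = ((-21 - 3*36 + 180)*(1/8 - 1/3*8))*33 = ((-21 - 108 + 180)*(1/8 - 8/3))*33 = (51*(-61/24))*33 = -1037/8*33 = -34221/8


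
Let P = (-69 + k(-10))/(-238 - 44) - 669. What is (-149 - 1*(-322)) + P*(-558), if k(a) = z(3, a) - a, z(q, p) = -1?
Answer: 17547745/47 ≈ 3.7336e+5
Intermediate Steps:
k(a) = -1 - a
P = -31433/47 (P = (-69 + (-1 - 1*(-10)))/(-238 - 44) - 669 = (-69 + (-1 + 10))/(-282) - 669 = (-69 + 9)*(-1/282) - 669 = -60*(-1/282) - 669 = 10/47 - 669 = -31433/47 ≈ -668.79)
(-149 - 1*(-322)) + P*(-558) = (-149 - 1*(-322)) - 31433/47*(-558) = (-149 + 322) + 17539614/47 = 173 + 17539614/47 = 17547745/47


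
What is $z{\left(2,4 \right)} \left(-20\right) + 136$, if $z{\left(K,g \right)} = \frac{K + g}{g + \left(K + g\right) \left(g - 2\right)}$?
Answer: $\frac{257}{2} \approx 128.5$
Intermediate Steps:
$z{\left(K,g \right)} = \frac{K + g}{g + \left(-2 + g\right) \left(K + g\right)}$ ($z{\left(K,g \right)} = \frac{K + g}{g + \left(K + g\right) \left(-2 + g\right)} = \frac{K + g}{g + \left(-2 + g\right) \left(K + g\right)}$)
$z{\left(2,4 \right)} \left(-20\right) + 136 = \frac{2 + 4}{4^{2} - 4 - 4 + 2 \cdot 4} \left(-20\right) + 136 = \frac{1}{16 - 4 - 4 + 8} \cdot 6 \left(-20\right) + 136 = \frac{1}{16} \cdot 6 \left(-20\right) + 136 = \frac{3}{8} \left(-20\right) + 136 = - \frac{15}{2} + 136 = \frac{257}{2}$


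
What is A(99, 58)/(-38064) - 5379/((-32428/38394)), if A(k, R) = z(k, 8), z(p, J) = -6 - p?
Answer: 59553266347/9351056 ≈ 6368.6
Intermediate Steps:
A(k, R) = -6 - k
A(99, 58)/(-38064) - 5379/((-32428/38394)) = (-6 - 1*99)/(-38064) - 5379/((-32428/38394)) = (-6 - 99)*(-1/38064) - 5379/((-32428*1/38394)) = -105*(-1/38064) - 5379/(-16214/19197) = 35/12688 - 5379*(-19197/16214) = 35/12688 + 9387333/1474 = 59553266347/9351056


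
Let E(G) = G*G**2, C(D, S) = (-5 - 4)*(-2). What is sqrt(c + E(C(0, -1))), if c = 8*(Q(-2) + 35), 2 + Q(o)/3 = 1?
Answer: 2*sqrt(1522) ≈ 78.026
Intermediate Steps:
C(D, S) = 18 (C(D, S) = -9*(-2) = 18)
Q(o) = -3 (Q(o) = -6 + 3*1 = -6 + 3 = -3)
c = 256 (c = 8*(-3 + 35) = 8*32 = 256)
E(G) = G**3
sqrt(c + E(C(0, -1))) = sqrt(256 + 18**3) = sqrt(256 + 5832) = sqrt(6088) = 2*sqrt(1522)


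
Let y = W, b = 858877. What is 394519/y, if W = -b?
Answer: -394519/858877 ≈ -0.45934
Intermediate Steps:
W = -858877 (W = -1*858877 = -858877)
y = -858877
394519/y = 394519/(-858877) = 394519*(-1/858877) = -394519/858877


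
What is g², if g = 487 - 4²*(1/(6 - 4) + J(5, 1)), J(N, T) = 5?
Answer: 159201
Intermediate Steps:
g = 399 (g = 487 - 4²*(1/(6 - 4) + 5) = 487 - 16*(1/2 + 5) = 487 - 16*(½ + 5) = 487 - 16*11/2 = 487 - 1*88 = 487 - 88 = 399)
g² = 399² = 159201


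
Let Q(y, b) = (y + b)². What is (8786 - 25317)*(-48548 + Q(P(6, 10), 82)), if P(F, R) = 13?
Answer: 653354713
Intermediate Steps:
Q(y, b) = (b + y)²
(8786 - 25317)*(-48548 + Q(P(6, 10), 82)) = (8786 - 25317)*(-48548 + (82 + 13)²) = -16531*(-48548 + 95²) = -16531*(-48548 + 9025) = -16531*(-39523) = 653354713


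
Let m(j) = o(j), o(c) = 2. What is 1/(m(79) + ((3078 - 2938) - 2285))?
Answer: -1/2143 ≈ -0.00046664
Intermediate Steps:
m(j) = 2
1/(m(79) + ((3078 - 2938) - 2285)) = 1/(2 + ((3078 - 2938) - 2285)) = 1/(2 + (140 - 2285)) = 1/(2 - 2145) = 1/(-2143) = -1/2143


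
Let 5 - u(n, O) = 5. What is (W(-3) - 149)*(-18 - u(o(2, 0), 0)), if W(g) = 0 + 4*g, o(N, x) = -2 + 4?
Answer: 2898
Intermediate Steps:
o(N, x) = 2
u(n, O) = 0 (u(n, O) = 5 - 1*5 = 5 - 5 = 0)
W(g) = 4*g
(W(-3) - 149)*(-18 - u(o(2, 0), 0)) = (4*(-3) - 149)*(-18 - 1*0) = (-12 - 149)*(-18 + 0) = -161*(-18) = 2898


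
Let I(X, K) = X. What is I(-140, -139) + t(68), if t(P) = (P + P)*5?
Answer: 540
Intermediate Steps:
t(P) = 10*P (t(P) = (2*P)*5 = 10*P)
I(-140, -139) + t(68) = -140 + 10*68 = -140 + 680 = 540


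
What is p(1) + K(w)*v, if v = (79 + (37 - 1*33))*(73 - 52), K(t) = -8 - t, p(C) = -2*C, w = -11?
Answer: 5227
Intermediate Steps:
v = 1743 (v = (79 + (37 - 33))*21 = (79 + 4)*21 = 83*21 = 1743)
p(1) + K(w)*v = -2*1 + (-8 - 1*(-11))*1743 = -2 + (-8 + 11)*1743 = -2 + 3*1743 = -2 + 5229 = 5227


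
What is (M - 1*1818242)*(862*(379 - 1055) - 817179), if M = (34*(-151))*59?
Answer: 2969375994868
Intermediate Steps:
M = -302906 (M = -5134*59 = -302906)
(M - 1*1818242)*(862*(379 - 1055) - 817179) = (-302906 - 1*1818242)*(862*(379 - 1055) - 817179) = (-302906 - 1818242)*(862*(-676) - 817179) = -2121148*(-582712 - 817179) = -2121148*(-1399891) = 2969375994868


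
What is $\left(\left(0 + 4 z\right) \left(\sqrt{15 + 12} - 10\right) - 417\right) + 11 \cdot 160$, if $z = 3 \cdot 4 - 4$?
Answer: $1023 + 96 \sqrt{3} \approx 1189.3$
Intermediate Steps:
$z = 8$ ($z = 12 - 4 = 8$)
$\left(\left(0 + 4 z\right) \left(\sqrt{15 + 12} - 10\right) - 417\right) + 11 \cdot 160 = \left(\left(0 + 4 \cdot 8\right) \left(\sqrt{15 + 12} - 10\right) - 417\right) + 11 \cdot 160 = \left(\left(0 + 32\right) \left(\sqrt{27} - 10\right) - 417\right) + 1760 = \left(32 \left(3 \sqrt{3} - 10\right) - 417\right) + 1760 = \left(32 \left(-10 + 3 \sqrt{3}\right) - 417\right) + 1760 = \left(\left(-320 + 96 \sqrt{3}\right) - 417\right) + 1760 = \left(-737 + 96 \sqrt{3}\right) + 1760 = 1023 + 96 \sqrt{3}$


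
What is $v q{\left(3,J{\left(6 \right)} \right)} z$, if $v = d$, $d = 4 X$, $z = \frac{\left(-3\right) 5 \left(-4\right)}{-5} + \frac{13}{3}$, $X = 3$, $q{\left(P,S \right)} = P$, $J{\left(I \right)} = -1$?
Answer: $-276$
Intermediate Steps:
$z = - \frac{23}{3}$ ($z = \left(-15\right) \left(-4\right) \left(- \frac{1}{5}\right) + 13 \cdot \frac{1}{3} = 60 \left(- \frac{1}{5}\right) + \frac{13}{3} = -12 + \frac{13}{3} = - \frac{23}{3} \approx -7.6667$)
$d = 12$ ($d = 4 \cdot 3 = 12$)
$v = 12$
$v q{\left(3,J{\left(6 \right)} \right)} z = 12 \cdot 3 \left(- \frac{23}{3}\right) = 36 \left(- \frac{23}{3}\right) = -276$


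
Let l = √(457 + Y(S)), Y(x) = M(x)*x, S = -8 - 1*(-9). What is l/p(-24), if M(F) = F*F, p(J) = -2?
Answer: -√458/2 ≈ -10.700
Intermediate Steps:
M(F) = F²
S = 1 (S = -8 + 9 = 1)
Y(x) = x³ (Y(x) = x²*x = x³)
l = √458 (l = √(457 + 1³) = √(457 + 1) = √458 ≈ 21.401)
l/p(-24) = √458/(-2) = √458*(-½) = -√458/2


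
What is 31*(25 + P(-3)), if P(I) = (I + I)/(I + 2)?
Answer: 961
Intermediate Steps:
P(I) = 2*I/(2 + I) (P(I) = (2*I)/(2 + I) = 2*I/(2 + I))
31*(25 + P(-3)) = 31*(25 + 2*(-3)/(2 - 3)) = 31*(25 + 2*(-3)/(-1)) = 31*(25 + 2*(-3)*(-1)) = 31*(25 + 6) = 31*31 = 961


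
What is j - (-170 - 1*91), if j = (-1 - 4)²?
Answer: 286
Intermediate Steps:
j = 25 (j = (-5)² = 25)
j - (-170 - 1*91) = 25 - (-170 - 1*91) = 25 - (-170 - 91) = 25 - 1*(-261) = 25 + 261 = 286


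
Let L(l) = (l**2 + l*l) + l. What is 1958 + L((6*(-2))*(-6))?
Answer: 12398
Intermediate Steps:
L(l) = l + 2*l**2 (L(l) = (l**2 + l**2) + l = 2*l**2 + l = l + 2*l**2)
1958 + L((6*(-2))*(-6)) = 1958 + ((6*(-2))*(-6))*(1 + 2*((6*(-2))*(-6))) = 1958 + (-12*(-6))*(1 + 2*(-12*(-6))) = 1958 + 72*(1 + 2*72) = 1958 + 72*(1 + 144) = 1958 + 72*145 = 1958 + 10440 = 12398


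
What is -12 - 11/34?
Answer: -419/34 ≈ -12.324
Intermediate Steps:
-12 - 11/34 = -419/34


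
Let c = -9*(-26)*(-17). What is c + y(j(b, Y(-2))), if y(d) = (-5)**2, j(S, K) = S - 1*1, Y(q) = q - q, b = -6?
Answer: -3953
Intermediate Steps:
Y(q) = 0
c = -3978 (c = 234*(-17) = -3978)
j(S, K) = -1 + S (j(S, K) = S - 1 = -1 + S)
y(d) = 25
c + y(j(b, Y(-2))) = -3978 + 25 = -3953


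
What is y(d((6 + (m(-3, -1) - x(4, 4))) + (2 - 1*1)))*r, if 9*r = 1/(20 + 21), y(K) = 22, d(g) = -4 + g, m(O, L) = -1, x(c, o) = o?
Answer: 22/369 ≈ 0.059621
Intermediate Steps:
r = 1/369 (r = 1/(9*(20 + 21)) = (⅑)/41 = (⅑)*(1/41) = 1/369 ≈ 0.0027100)
y(d((6 + (m(-3, -1) - x(4, 4))) + (2 - 1*1)))*r = 22*(1/369) = 22/369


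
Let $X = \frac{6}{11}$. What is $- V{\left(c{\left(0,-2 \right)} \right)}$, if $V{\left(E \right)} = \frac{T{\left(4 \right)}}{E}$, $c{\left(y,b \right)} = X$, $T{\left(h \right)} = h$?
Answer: $- \frac{22}{3} \approx -7.3333$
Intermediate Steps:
$X = \frac{6}{11}$ ($X = 6 \cdot \frac{1}{11} = \frac{6}{11} \approx 0.54545$)
$c{\left(y,b \right)} = \frac{6}{11}$
$V{\left(E \right)} = \frac{4}{E}$
$- V{\left(c{\left(0,-2 \right)} \right)} = - \frac{4}{\frac{6}{11}} = - \frac{4 \cdot 11}{6} = \left(-1\right) \frac{22}{3} = - \frac{22}{3}$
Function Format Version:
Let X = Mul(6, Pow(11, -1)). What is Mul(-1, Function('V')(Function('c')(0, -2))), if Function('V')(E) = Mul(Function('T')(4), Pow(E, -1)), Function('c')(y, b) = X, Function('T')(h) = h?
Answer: Rational(-22, 3) ≈ -7.3333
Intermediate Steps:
X = Rational(6, 11) (X = Mul(6, Rational(1, 11)) = Rational(6, 11) ≈ 0.54545)
Function('c')(y, b) = Rational(6, 11)
Function('V')(E) = Mul(4, Pow(E, -1))
Mul(-1, Function('V')(Function('c')(0, -2))) = Mul(-1, Mul(4, Pow(Rational(6, 11), -1))) = Mul(-1, Mul(4, Rational(11, 6))) = Mul(-1, Rational(22, 3)) = Rational(-22, 3)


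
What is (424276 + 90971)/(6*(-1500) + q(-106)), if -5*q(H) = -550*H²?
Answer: 515247/1226960 ≈ 0.41994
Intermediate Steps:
q(H) = 110*H² (q(H) = -(-110)*H² = 110*H²)
(424276 + 90971)/(6*(-1500) + q(-106)) = (424276 + 90971)/(6*(-1500) + 110*(-106)²) = 515247/(-9000 + 110*11236) = 515247/(-9000 + 1235960) = 515247/1226960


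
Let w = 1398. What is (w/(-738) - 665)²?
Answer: 6728592784/15129 ≈ 4.4475e+5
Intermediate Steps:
(w/(-738) - 665)² = (1398/(-738) - 665)² = (1398*(-1/738) - 665)² = (-233/123 - 665)² = (-82028/123)² = 6728592784/15129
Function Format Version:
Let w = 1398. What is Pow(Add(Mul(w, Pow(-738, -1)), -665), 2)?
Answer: Rational(6728592784, 15129) ≈ 4.4475e+5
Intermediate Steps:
Pow(Add(Mul(w, Pow(-738, -1)), -665), 2) = Pow(Add(Mul(1398, Pow(-738, -1)), -665), 2) = Pow(Add(Mul(1398, Rational(-1, 738)), -665), 2) = Pow(Add(Rational(-233, 123), -665), 2) = Pow(Rational(-82028, 123), 2) = Rational(6728592784, 15129)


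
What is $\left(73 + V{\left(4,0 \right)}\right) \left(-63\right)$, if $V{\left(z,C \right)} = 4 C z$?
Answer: $-4599$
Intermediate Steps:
$V{\left(z,C \right)} = 4 C z$
$\left(73 + V{\left(4,0 \right)}\right) \left(-63\right) = \left(73 + 4 \cdot 0 \cdot 4\right) \left(-63\right) = \left(73 + 0\right) \left(-63\right) = 73 \left(-63\right) = -4599$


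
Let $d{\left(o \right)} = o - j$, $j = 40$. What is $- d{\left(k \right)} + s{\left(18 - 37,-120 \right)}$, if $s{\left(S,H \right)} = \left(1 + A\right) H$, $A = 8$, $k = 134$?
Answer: $-1174$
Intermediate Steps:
$d{\left(o \right)} = -40 + o$ ($d{\left(o \right)} = o - 40 = -40 + o$)
$s{\left(S,H \right)} = 9 H$ ($s{\left(S,H \right)} = \left(1 + 8\right) H = 9 H$)
$- d{\left(k \right)} + s{\left(18 - 37,-120 \right)} = - (-40 + 134) + 9 \left(-120\right) = \left(-1\right) 94 - 1080 = -94 - 1080 = -1174$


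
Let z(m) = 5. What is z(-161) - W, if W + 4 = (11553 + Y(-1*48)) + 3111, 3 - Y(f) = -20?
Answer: -14678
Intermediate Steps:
Y(f) = 23 (Y(f) = 3 - 1*(-20) = 3 + 20 = 23)
W = 14683 (W = -4 + ((11553 + 23) + 3111) = -4 + (11576 + 3111) = -4 + 14687 = 14683)
z(-161) - W = 5 - 1*14683 = 5 - 14683 = -14678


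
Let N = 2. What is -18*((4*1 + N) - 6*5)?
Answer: 432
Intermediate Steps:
-18*((4*1 + N) - 6*5) = -18*((4*1 + 2) - 6*5) = -18*((4 + 2) - 30) = -18*(6 - 30) = -18*(-24) = 432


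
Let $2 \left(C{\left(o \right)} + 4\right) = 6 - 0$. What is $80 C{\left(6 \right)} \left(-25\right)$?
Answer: $2000$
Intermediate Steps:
$C{\left(o \right)} = -1$ ($C{\left(o \right)} = -4 + \frac{6 - 0}{2} = -4 + \frac{6 + 0}{2} = -4 + \frac{1}{2} \cdot 6 = -4 + 3 = -1$)
$80 C{\left(6 \right)} \left(-25\right) = 80 \left(-1\right) \left(-25\right) = \left(-80\right) \left(-25\right) = 2000$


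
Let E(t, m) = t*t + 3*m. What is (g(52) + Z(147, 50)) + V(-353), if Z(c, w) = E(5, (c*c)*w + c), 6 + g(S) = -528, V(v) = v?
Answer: 3240929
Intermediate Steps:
g(S) = -534 (g(S) = -6 - 528 = -534)
E(t, m) = t**2 + 3*m
Z(c, w) = 25 + 3*c + 3*w*c**2 (Z(c, w) = 5**2 + 3*((c*c)*w + c) = 25 + 3*(c**2*w + c) = 25 + 3*(w*c**2 + c) = 25 + 3*(c + w*c**2) = 25 + (3*c + 3*w*c**2) = 25 + 3*c + 3*w*c**2)
(g(52) + Z(147, 50)) + V(-353) = (-534 + (25 + 3*147*(1 + 147*50))) - 353 = (-534 + (25 + 3*147*(1 + 7350))) - 353 = (-534 + (25 + 3*147*7351)) - 353 = (-534 + (25 + 3241791)) - 353 = (-534 + 3241816) - 353 = 3241282 - 353 = 3240929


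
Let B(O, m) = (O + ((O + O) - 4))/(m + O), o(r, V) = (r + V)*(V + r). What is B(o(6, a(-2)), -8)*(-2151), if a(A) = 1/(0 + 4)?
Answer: -3895461/497 ≈ -7838.0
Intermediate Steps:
a(A) = ¼ (a(A) = 1/4 = ¼)
o(r, V) = (V + r)² (o(r, V) = (V + r)*(V + r) = (V + r)²)
B(O, m) = (-4 + 3*O)/(O + m) (B(O, m) = (O + (2*O - 4))/(O + m) = (O + (-4 + 2*O))/(O + m) = (-4 + 3*O)/(O + m))
B(o(6, a(-2)), -8)*(-2151) = ((-4 + 3*(¼ + 6)²)/((¼ + 6)² - 8))*(-2151) = ((-4 + 3*(25/4)²)/((25/4)² - 8))*(-2151) = ((-4 + 3*(625/16))/(625/16 - 8))*(-2151) = ((-4 + 1875/16)/(497/16))*(-2151) = ((16/497)*(1811/16))*(-2151) = (1811/497)*(-2151) = -3895461/497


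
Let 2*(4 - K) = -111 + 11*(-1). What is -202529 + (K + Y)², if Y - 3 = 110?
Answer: -170845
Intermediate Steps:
Y = 113 (Y = 3 + 110 = 113)
K = 65 (K = 4 - (-111 + 11*(-1))/2 = 4 - (-111 - 11)/2 = 4 - ½*(-122) = 4 + 61 = 65)
-202529 + (K + Y)² = -202529 + (65 + 113)² = -202529 + 178² = -202529 + 31684 = -170845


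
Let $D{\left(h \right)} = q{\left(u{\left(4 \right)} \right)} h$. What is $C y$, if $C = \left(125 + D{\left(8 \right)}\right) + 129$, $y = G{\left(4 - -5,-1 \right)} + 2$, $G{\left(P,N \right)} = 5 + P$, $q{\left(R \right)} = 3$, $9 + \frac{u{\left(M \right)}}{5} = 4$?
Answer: $4448$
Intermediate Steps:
$u{\left(M \right)} = -25$ ($u{\left(M \right)} = -45 + 5 \cdot 4 = -45 + 20 = -25$)
$D{\left(h \right)} = 3 h$
$y = 16$ ($y = \left(5 + \left(4 - -5\right)\right) + 2 = \left(5 + \left(4 + 5\right)\right) + 2 = \left(5 + 9\right) + 2 = 14 + 2 = 16$)
$C = 278$ ($C = \left(125 + 3 \cdot 8\right) + 129 = \left(125 + 24\right) + 129 = 149 + 129 = 278$)
$C y = 278 \cdot 16 = 4448$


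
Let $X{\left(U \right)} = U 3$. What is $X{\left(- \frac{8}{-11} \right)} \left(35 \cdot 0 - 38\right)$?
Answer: $- \frac{912}{11} \approx -82.909$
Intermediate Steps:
$X{\left(U \right)} = 3 U$
$X{\left(- \frac{8}{-11} \right)} \left(35 \cdot 0 - 38\right) = 3 \left(- \frac{8}{-11}\right) \left(35 \cdot 0 - 38\right) = 3 \left(\left(-8\right) \left(- \frac{1}{11}\right)\right) \left(0 - 38\right) = 3 \cdot \frac{8}{11} \left(-38\right) = \frac{24}{11} \left(-38\right) = - \frac{912}{11}$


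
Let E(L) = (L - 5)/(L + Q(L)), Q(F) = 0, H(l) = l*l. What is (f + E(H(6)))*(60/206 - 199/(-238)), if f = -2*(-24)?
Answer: 48613483/882504 ≈ 55.086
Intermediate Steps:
H(l) = l²
E(L) = (-5 + L)/L (E(L) = (L - 5)/(L + 0) = (-5 + L)/L)
f = 48
(f + E(H(6)))*(60/206 - 199/(-238)) = (48 + (-5 + 6²)/(6²))*(60/206 - 199/(-238)) = (48 + (-5 + 36)/36)*(60*(1/206) - 199*(-1/238)) = (48 + (1/36)*31)*(30/103 + 199/238) = (48 + 31/36)*(27637/24514) = (1759/36)*(27637/24514) = 48613483/882504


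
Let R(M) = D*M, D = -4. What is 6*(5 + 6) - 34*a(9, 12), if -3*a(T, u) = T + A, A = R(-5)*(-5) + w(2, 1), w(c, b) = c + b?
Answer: -2794/3 ≈ -931.33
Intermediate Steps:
R(M) = -4*M
w(c, b) = b + c
A = -97 (A = -4*(-5)*(-5) + (1 + 2) = 20*(-5) + 3 = -100 + 3 = -97)
a(T, u) = 97/3 - T/3 (a(T, u) = -(T - 97)/3 = -(-97 + T)/3 = 97/3 - T/3)
6*(5 + 6) - 34*a(9, 12) = 6*(5 + 6) - 34*(97/3 - 1/3*9) = 6*11 - 34*(97/3 - 3) = 66 - 34*88/3 = 66 - 2992/3 = -2794/3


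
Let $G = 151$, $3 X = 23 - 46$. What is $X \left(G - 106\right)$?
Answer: $-345$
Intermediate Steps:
$X = - \frac{23}{3}$ ($X = \frac{23 - 46}{3} = \frac{1}{3} \left(-23\right) = - \frac{23}{3} \approx -7.6667$)
$X \left(G - 106\right) = - \frac{23 \left(151 - 106\right)}{3} = \left(- \frac{23}{3}\right) 45 = -345$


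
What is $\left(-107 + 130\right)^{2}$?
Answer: $529$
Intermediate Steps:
$\left(-107 + 130\right)^{2} = 23^{2} = 529$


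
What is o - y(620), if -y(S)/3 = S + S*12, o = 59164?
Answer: 83344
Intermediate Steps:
y(S) = -39*S (y(S) = -3*(S + S*12) = -3*(S + 12*S) = -39*S)
o - y(620) = 59164 - (-39)*620 = 59164 - 1*(-24180) = 59164 + 24180 = 83344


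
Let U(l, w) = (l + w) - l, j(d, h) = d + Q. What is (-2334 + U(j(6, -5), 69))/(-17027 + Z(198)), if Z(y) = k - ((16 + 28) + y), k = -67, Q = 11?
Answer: 2265/17336 ≈ 0.13065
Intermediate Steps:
j(d, h) = 11 + d (j(d, h) = d + 11 = 11 + d)
Z(y) = -111 - y (Z(y) = -67 - ((16 + 28) + y) = -67 - (44 + y) = -67 + (-44 - y) = -111 - y)
U(l, w) = w
(-2334 + U(j(6, -5), 69))/(-17027 + Z(198)) = (-2334 + 69)/(-17027 + (-111 - 1*198)) = -2265/(-17027 + (-111 - 198)) = -2265/(-17027 - 309) = -2265/(-17336) = -2265*(-1/17336) = 2265/17336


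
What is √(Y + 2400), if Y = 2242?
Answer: √4642 ≈ 68.132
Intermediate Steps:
√(Y + 2400) = √(2242 + 2400) = √4642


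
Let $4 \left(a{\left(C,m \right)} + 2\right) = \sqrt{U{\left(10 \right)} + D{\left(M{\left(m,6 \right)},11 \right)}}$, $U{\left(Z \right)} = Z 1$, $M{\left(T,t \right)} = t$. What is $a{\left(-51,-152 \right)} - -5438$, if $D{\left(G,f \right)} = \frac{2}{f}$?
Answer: $5436 + \frac{\sqrt{77}}{11} \approx 5436.8$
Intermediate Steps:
$U{\left(Z \right)} = Z$
$a{\left(C,m \right)} = -2 + \frac{\sqrt{77}}{11}$ ($a{\left(C,m \right)} = -2 + \frac{\sqrt{10 + \frac{2}{11}}}{4} = -2 + \frac{\sqrt{\frac{112}{11}}}{4} = -2 + \frac{\frac{4}{11} \sqrt{77}}{4} = -2 + \frac{\sqrt{77}}{11}$)
$a{\left(-51,-152 \right)} - -5438 = \left(-2 + \frac{\sqrt{77}}{11}\right) - -5438 = \left(-2 + \frac{\sqrt{77}}{11}\right) + 5438 = 5436 + \frac{\sqrt{77}}{11}$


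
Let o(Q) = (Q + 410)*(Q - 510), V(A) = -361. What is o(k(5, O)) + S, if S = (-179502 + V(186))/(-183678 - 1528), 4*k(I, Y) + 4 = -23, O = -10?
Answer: -308743537909/1481648 ≈ -2.0838e+5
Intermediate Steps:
k(I, Y) = -27/4 (k(I, Y) = -1 + (1/4)*(-23) = -1 - 23/4 = -27/4)
o(Q) = (-510 + Q)*(410 + Q) (o(Q) = (410 + Q)*(-510 + Q) = (-510 + Q)*(410 + Q))
S = 179863/185206 (S = (-179502 - 361)/(-183678 - 1528) = -179863/(-185206) = -179863*(-1/185206) = 179863/185206 ≈ 0.97115)
o(k(5, O)) + S = (-209100 + (-27/4)**2 - 100*(-27/4)) + 179863/185206 = (-209100 + 729/16 + 675) + 179863/185206 = -3334071/16 + 179863/185206 = -308743537909/1481648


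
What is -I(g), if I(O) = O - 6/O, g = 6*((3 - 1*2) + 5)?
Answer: -215/6 ≈ -35.833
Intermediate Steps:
g = 36 (g = 6*((3 - 2) + 5) = 6*(1 + 5) = 6*6 = 36)
I(O) = O - 6/O
-I(g) = -(36 - 6/36) = -(36 - 6*1/36) = -(36 - 1/6) = -1*215/6 = -215/6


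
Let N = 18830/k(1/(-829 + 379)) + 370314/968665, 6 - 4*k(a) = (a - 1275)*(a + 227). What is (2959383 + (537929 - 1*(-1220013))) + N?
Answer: 267815706452542603698661/56772783298654835 ≈ 4.7173e+6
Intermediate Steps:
k(a) = 3/2 - (-1275 + a)*(227 + a)/4 (k(a) = 3/2 - (a - 1275)*(a + 227)/4 = 3/2 - (-1275 + a)*(227 + a)/4)
N = 36478215684182286/56772783298654835 (N = 18830/(289431/4 + 262/(-829 + 379) - 1/(4*(-829 + 379)²)) + 370314/968665 = 18830/(289431/4 + 262/(-450) - (1/(-450))²/4) + 370314*(1/968665) = 18830/(289431/4 + 262*(-1/450) - (-1/450)²/4) + 370314/968665 = 18830/(289431/4 - 131/225 - ¼*1/202500) + 370314/968665 = 18830/(289431/4 - 131/225 - 1/810000) + 370314/968665 = 18830/(58609305899/810000) + 370314/968665 = 18830*(810000/58609305899) + 370314/968665 = 15252300000/58609305899 + 370314/968665 = 36478215684182286/56772783298654835 ≈ 0.64253)
(2959383 + (537929 - 1*(-1220013))) + N = (2959383 + (537929 - 1*(-1220013))) + 36478215684182286/56772783298654835 = (2959383 + (537929 + 1220013)) + 36478215684182286/56772783298654835 = (2959383 + 1757942) + 36478215684182286/56772783298654835 = 4717325 + 36478215684182286/56772783298654835 = 267815706452542603698661/56772783298654835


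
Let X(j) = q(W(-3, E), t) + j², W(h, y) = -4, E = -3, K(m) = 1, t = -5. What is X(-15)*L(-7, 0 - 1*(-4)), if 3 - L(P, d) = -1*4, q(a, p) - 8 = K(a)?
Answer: 1638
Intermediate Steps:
q(a, p) = 9 (q(a, p) = 8 + 1 = 9)
X(j) = 9 + j²
L(P, d) = 7 (L(P, d) = 3 - (-1)*4 = 3 - 1*(-4) = 3 + 4 = 7)
X(-15)*L(-7, 0 - 1*(-4)) = (9 + (-15)²)*7 = (9 + 225)*7 = 234*7 = 1638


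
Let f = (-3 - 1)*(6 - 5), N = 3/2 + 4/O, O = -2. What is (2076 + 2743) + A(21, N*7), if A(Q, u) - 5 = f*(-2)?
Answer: 4832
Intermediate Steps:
N = -½ (N = 3/2 + 4/(-2) = 3*(½) + 4*(-½) = 3/2 - 2 = -½ ≈ -0.50000)
f = -4 (f = -4*1 = -4)
A(Q, u) = 13 (A(Q, u) = 5 - 4*(-2) = 5 + 8 = 13)
(2076 + 2743) + A(21, N*7) = (2076 + 2743) + 13 = 4819 + 13 = 4832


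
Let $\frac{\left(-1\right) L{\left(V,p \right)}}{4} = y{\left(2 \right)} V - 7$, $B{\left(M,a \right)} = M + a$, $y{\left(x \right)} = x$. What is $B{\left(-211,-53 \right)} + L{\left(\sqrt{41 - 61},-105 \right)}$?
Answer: $-236 - 16 i \sqrt{5} \approx -236.0 - 35.777 i$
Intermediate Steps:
$L{\left(V,p \right)} = 28 - 8 V$ ($L{\left(V,p \right)} = - 4 \left(2 V - 7\right) = - 4 \left(-7 + 2 V\right) = 28 - 8 V$)
$B{\left(-211,-53 \right)} + L{\left(\sqrt{41 - 61},-105 \right)} = \left(-211 - 53\right) + \left(28 - 8 \sqrt{41 - 61}\right) = -264 + \left(28 - 8 \sqrt{41 - 61}\right) = -264 + \left(28 - 8 \sqrt{-20}\right) = -264 + \left(28 - 8 \cdot 2 i \sqrt{5}\right) = -264 + \left(28 - 16 i \sqrt{5}\right) = -236 - 16 i \sqrt{5}$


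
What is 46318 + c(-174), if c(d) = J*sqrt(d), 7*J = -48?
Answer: 46318 - 48*I*sqrt(174)/7 ≈ 46318.0 - 90.452*I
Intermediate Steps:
J = -48/7 (J = (1/7)*(-48) = -48/7 ≈ -6.8571)
c(d) = -48*sqrt(d)/7
46318 + c(-174) = 46318 - 48*I*sqrt(174)/7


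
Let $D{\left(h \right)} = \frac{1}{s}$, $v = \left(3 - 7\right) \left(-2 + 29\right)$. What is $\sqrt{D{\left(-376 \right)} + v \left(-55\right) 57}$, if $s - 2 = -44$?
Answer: $\frac{\sqrt{597255078}}{42} \approx 581.88$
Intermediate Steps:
$v = -108$ ($v = \left(-4\right) 27 = -108$)
$s = -42$ ($s = 2 - 44 = -42$)
$D{\left(h \right)} = - \frac{1}{42}$ ($D{\left(h \right)} = \frac{1}{-42} = - \frac{1}{42}$)
$\sqrt{D{\left(-376 \right)} + v \left(-55\right) 57} = \sqrt{- \frac{1}{42} + \left(-108\right) \left(-55\right) 57} = \sqrt{- \frac{1}{42} + 5940 \cdot 57} = \sqrt{- \frac{1}{42} + 338580} = \sqrt{\frac{14220359}{42}} = \frac{\sqrt{597255078}}{42}$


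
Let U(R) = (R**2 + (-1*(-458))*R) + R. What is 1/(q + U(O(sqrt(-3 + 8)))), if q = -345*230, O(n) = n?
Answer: -15869/1258915124 - 459*sqrt(5)/6294575620 ≈ -1.2768e-5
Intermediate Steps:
U(R) = R**2 + 459*R (U(R) = (R**2 + 458*R) + R = R**2 + 459*R)
q = -79350
1/(q + U(O(sqrt(-3 + 8)))) = 1/(-79350 + sqrt(-3 + 8)*(459 + sqrt(-3 + 8))) = 1/(-79350 + sqrt(5)*(459 + sqrt(5)))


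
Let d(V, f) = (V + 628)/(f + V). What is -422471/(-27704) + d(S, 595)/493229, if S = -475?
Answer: 260468730227/17080520270 ≈ 15.249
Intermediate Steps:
d(V, f) = (628 + V)/(V + f)
-422471/(-27704) + d(S, 595)/493229 = -422471/(-27704) + ((628 - 475)/(-475 + 595))/493229 = -422471*(-1/27704) + (153/120)*(1/493229) = 422471/27704 + ((1/120)*153)*(1/493229) = 422471/27704 + (51/40)*(1/493229) = 422471/27704 + 51/19729160 = 260468730227/17080520270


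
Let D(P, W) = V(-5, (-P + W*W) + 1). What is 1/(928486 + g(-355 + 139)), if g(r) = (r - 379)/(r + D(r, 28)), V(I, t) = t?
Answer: 157/145772183 ≈ 1.0770e-6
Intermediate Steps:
D(P, W) = 1 + W**2 - P (D(P, W) = (-P + W*W) + 1 = (-P + W**2) + 1 = (W**2 - P) + 1 = 1 + W**2 - P)
g(r) = -379/785 + r/785 (g(r) = (r - 379)/(r + (1 + 28**2 - r)) = (-379 + r)/(r + (1 + 784 - r)) = (-379 + r)/(r + (785 - r)) = (-379 + r)/785 = (-379 + r)*(1/785) = -379/785 + r/785)
1/(928486 + g(-355 + 139)) = 1/(928486 + (-379/785 + (-355 + 139)/785)) = 1/(928486 + (-379/785 + (1/785)*(-216))) = 1/(928486 + (-379/785 - 216/785)) = 1/(928486 - 119/157) = 1/(145772183/157) = 157/145772183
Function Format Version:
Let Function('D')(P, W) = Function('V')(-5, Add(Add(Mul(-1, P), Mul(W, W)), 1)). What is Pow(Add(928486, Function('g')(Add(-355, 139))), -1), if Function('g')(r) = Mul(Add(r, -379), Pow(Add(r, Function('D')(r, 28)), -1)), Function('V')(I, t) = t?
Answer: Rational(157, 145772183) ≈ 1.0770e-6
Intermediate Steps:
Function('D')(P, W) = Add(1, Pow(W, 2), Mul(-1, P)) (Function('D')(P, W) = Add(Add(Mul(-1, P), Mul(W, W)), 1) = Add(Add(Mul(-1, P), Pow(W, 2)), 1) = Add(Add(Pow(W, 2), Mul(-1, P)), 1) = Add(1, Pow(W, 2), Mul(-1, P)))
Function('g')(r) = Add(Rational(-379, 785), Mul(Rational(1, 785), r)) (Function('g')(r) = Mul(Add(r, -379), Pow(Add(r, Add(1, Pow(28, 2), Mul(-1, r))), -1)) = Mul(Add(-379, r), Pow(Add(r, Add(1, 784, Mul(-1, r))), -1)) = Mul(Add(-379, r), Pow(Add(r, Add(785, Mul(-1, r))), -1)) = Mul(Add(-379, r), Pow(785, -1)) = Mul(Add(-379, r), Rational(1, 785)) = Add(Rational(-379, 785), Mul(Rational(1, 785), r)))
Pow(Add(928486, Function('g')(Add(-355, 139))), -1) = Pow(Add(928486, Add(Rational(-379, 785), Mul(Rational(1, 785), Add(-355, 139)))), -1) = Pow(Add(928486, Add(Rational(-379, 785), Mul(Rational(1, 785), -216))), -1) = Pow(Add(928486, Add(Rational(-379, 785), Rational(-216, 785))), -1) = Pow(Add(928486, Rational(-119, 157)), -1) = Pow(Rational(145772183, 157), -1) = Rational(157, 145772183)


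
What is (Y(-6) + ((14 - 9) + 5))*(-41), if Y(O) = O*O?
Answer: -1886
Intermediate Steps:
Y(O) = O**2
(Y(-6) + ((14 - 9) + 5))*(-41) = ((-6)**2 + ((14 - 9) + 5))*(-41) = (36 + (5 + 5))*(-41) = (36 + 10)*(-41) = 46*(-41) = -1886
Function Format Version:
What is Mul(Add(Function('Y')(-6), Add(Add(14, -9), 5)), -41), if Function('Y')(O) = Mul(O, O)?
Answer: -1886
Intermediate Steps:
Function('Y')(O) = Pow(O, 2)
Mul(Add(Function('Y')(-6), Add(Add(14, -9), 5)), -41) = Mul(Add(Pow(-6, 2), Add(Add(14, -9), 5)), -41) = Mul(Add(36, Add(5, 5)), -41) = Mul(Add(36, 10), -41) = Mul(46, -41) = -1886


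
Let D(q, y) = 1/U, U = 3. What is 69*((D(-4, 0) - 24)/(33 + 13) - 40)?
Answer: -5591/2 ≈ -2795.5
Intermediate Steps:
D(q, y) = 1/3
69*((D(-4, 0) - 24)/(33 + 13) - 40) = 69*((1/3 - 24)/(33 + 13) - 40) = 69*(-71/3/46 - 40) = 69*(-71/3*1/46 - 40) = 69*(-71/138 - 40) = 69*(-5591/138) = -5591/2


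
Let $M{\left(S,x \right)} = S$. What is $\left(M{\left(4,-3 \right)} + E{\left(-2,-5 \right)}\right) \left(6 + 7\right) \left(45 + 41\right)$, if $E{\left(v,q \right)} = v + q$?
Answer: $-3354$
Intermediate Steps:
$E{\left(v,q \right)} = q + v$
$\left(M{\left(4,-3 \right)} + E{\left(-2,-5 \right)}\right) \left(6 + 7\right) \left(45 + 41\right) = \left(4 - 7\right) \left(6 + 7\right) \left(45 + 41\right) = \left(4 - 7\right) 13 \cdot 86 = \left(-3\right) 13 \cdot 86 = \left(-39\right) 86 = -3354$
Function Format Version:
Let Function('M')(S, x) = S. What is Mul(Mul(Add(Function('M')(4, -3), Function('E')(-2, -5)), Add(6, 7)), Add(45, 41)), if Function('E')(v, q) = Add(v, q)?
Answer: -3354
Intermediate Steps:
Function('E')(v, q) = Add(q, v)
Mul(Mul(Add(Function('M')(4, -3), Function('E')(-2, -5)), Add(6, 7)), Add(45, 41)) = Mul(Mul(Add(4, Add(-5, -2)), Add(6, 7)), Add(45, 41)) = Mul(Mul(Add(4, -7), 13), 86) = Mul(Mul(-3, 13), 86) = Mul(-39, 86) = -3354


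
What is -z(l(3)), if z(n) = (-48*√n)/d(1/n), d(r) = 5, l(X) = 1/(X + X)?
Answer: 8*√6/5 ≈ 3.9192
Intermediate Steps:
l(X) = 1/(2*X)
z(n) = -48*√n/5
-z(l(3)) = -(-48)*√((½)/3)/5 = -(-48)*√((½)*(⅓))/5 = -(-48)*√(⅙)/5 = -(-48)*√6/6/5 = -(-8)*√6/5 = 8*√6/5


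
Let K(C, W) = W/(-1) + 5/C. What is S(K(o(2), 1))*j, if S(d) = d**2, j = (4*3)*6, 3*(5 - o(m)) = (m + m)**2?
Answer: 18432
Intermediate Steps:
o(m) = 5 - 4*m**2/3 (o(m) = 5 - (m + m)**2/3 = 5 - 4*m**2/3)
K(C, W) = -W + 5/C (K(C, W) = W*(-1) + 5/C = -W + 5/C)
j = 72 (j = 12*6 = 72)
S(K(o(2), 1))*j = (-1*1 + 5/(5 - 4/3*2**2))**2*72 = (-1 + 5/(5 - 4/3*4))**2*72 = (-1 + 5/(5 - 16/3))**2*72 = (-1 + 5/(-1/3))**2*72 = (-1 + 5*(-3))**2*72 = (-1 - 15)**2*72 = (-16)**2*72 = 256*72 = 18432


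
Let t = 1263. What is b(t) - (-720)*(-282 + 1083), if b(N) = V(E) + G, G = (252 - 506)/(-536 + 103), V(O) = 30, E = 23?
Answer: 249733004/433 ≈ 5.7675e+5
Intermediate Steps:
G = 254/433 (G = -254/(-433) = -254*(-1/433) = 254/433 ≈ 0.58661)
b(N) = 13244/433 (b(N) = 30 + 254/433 = 13244/433)
b(t) - (-720)*(-282 + 1083) = 13244/433 - (-720)*(-282 + 1083) = 13244/433 - (-720)*801 = 13244/433 - 1*(-576720) = 13244/433 + 576720 = 249733004/433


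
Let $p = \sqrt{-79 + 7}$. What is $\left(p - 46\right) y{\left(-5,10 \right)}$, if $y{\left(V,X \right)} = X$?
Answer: $-460 + 60 i \sqrt{2} \approx -460.0 + 84.853 i$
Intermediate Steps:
$p = 6 i \sqrt{2}$ ($p = \sqrt{-72} = 6 i \sqrt{2} \approx 8.4853 i$)
$\left(p - 46\right) y{\left(-5,10 \right)} = \left(6 i \sqrt{2} - 46\right) 10 = \left(-46 + 6 i \sqrt{2}\right) 10 = -460 + 60 i \sqrt{2}$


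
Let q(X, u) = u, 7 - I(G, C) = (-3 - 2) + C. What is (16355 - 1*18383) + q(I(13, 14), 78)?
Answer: -1950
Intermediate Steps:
I(G, C) = 12 - C (I(G, C) = 7 - ((-3 - 2) + C) = 7 - (-5 + C) = 7 + (5 - C) = 12 - C)
(16355 - 1*18383) + q(I(13, 14), 78) = (16355 - 1*18383) + 78 = (16355 - 18383) + 78 = -2028 + 78 = -1950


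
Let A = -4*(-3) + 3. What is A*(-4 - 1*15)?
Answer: -285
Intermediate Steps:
A = 15 (A = 12 + 3 = 15)
A*(-4 - 1*15) = 15*(-4 - 1*15) = 15*(-4 - 15) = 15*(-19) = -285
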